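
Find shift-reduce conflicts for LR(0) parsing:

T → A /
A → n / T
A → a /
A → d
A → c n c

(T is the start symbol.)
No shift-reduce conflicts

Augment with T' → T and build the canonical LR(0) collection (I0 = CLOSURE({[T' → . T]}), then GOTO on every symbol after a dot until no new states appear). It has 13 states:
  I0: { [A → . a /], [A → . c n c], [A → . d], [A → . n / T], [T → . A /], [T' → . T] }  — shift
  I1: { [T → A . /] }  — shift
  I2: { [T' → T .] }  — accept
  I3: { [A → a . /] }  — shift
  I4: { [A → c . n c] }  — shift
  I5: { [A → d .] }  — reduce
  I6: { [A → n . / T] }  — shift
  I7: { [A → . a /], [A → . c n c], [A → . d], [A → . n / T], [A → n / . T], [T → . A /] }  — shift
  I8: { [A → n / T .] }  — reduce
  I9: { [A → c n . c] }  — shift
  I10: { [A → c n c .] }  — reduce
  I11: { [A → a / .] }  — reduce
  I12: { [T → A / .] }  — reduce

No state contains both a complete item and a shift item.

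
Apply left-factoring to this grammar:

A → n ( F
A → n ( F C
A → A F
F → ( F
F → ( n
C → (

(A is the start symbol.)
A → n ( F A'
A' → ε
A' → C
A → A F
F → ( F'
F' → F
F' → n
C → (

Left-factoring transforms A → αβ₁ | αβ₂ into A → αA' and A' → β₁ | β₂
(α is the longest common prefix among the alternatives). Repeat until
no nonterminal has two alternatives with a common prefix.

Round 1: A has alternatives sharing prefix 'n ( F'. Introduce A': A → n ( F A'
  Add: A' → ε
  Add: A' → C

Round 2: F has alternatives sharing prefix '('. Introduce F': F → ( F'
  Add: F' → F
  Add: F' → n

No remaining common prefixes — done.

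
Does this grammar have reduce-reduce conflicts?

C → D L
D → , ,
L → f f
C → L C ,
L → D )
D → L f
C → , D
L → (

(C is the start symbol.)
No reduce-reduce conflicts

A reduce-reduce conflict occurs when an LR(0) state has two complete items [A → α .] and [B → β .] — both call for a reduction, and with no lookahead the parser cannot choose between them.

Augment with C' → C and build the canonical LR(0) collection (I0 = CLOSURE({[C' → . C]}), then GOTO on every symbol after a dot until no new states appear). It has 20 states:
  I0: { [C → . , D], [C → . D L], [C → . L C ,], [C' → . C], [D → . , ,], [D → . L f], [L → . (], [L → . D )], [L → . f f] }  — shift
  I1: { [L → ( .] }  — reduce
  I2: { [C → , . D], [D → , . ,], [D → . , ,], [D → . L f], [L → . (], [L → . D )], [L → . f f] }  — shift
  I3: { [C' → C .] }  — accept
  I4: { [C → D . L], [D → . , ,], [D → . L f], [L → . (], [L → . D )], [L → . f f], [L → D . )] }  — shift
  I5: { [C → . , D], [C → . D L], [C → . L C ,], [C → L . C ,], [D → . , ,], [D → . L f], [D → L . f], [L → . (], [L → . D )], [L → . f f] }  — shift
  I6: { [L → f . f] }  — shift
  I7: { [L → f f .] }  — reduce
  I8: { [C → L C . ,] }  — shift
  I9: { [D → L f .], [L → f . f] }  — shift, reduce
  I10: { [C → L C , .] }  — reduce
  I11: { [L → D ) .] }  — reduce
  I12: { [D → , . ,] }  — shift
  I13: { [L → D . )] }  — shift
  I14: { [C → D L .], [D → L . f] }  — shift, reduce
  I15: { [D → L f .] }  — reduce
  I16: { [D → , , .] }  — reduce
  I17: { [D → , , .], [D → , . ,] }  — shift, reduce
  I18: { [C → , D .], [L → D . )] }  — shift, reduce
  I19: { [D → L . f] }  — shift

No state contains more than one complete item.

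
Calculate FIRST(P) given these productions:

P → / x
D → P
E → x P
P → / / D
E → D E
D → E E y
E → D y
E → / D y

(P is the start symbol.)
To compute FIRST(P), examine every production with P on the left-hand side, reading each right-hand side left to right until a non-nullable symbol is reached.

From P → / x:
  - '/' is a terminal: add '/' and stop
From P → / / D:
  - '/' is a terminal: add '/' and stop

Collecting: FIRST(P) = { '/' }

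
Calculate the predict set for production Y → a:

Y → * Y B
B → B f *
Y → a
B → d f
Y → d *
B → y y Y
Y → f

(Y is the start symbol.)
PREDICT(Y → a) = (FIRST(RHS) \ {ε}) ∪ (FOLLOW(Y) if ε ∈ FIRST(RHS), i.e. RHS ⇒* ε)
FIRST(a) = { 'a' }
ε ∉ FIRST(a), so FOLLOW(Y) is not added.
PREDICT(Y → a) = { 'a' }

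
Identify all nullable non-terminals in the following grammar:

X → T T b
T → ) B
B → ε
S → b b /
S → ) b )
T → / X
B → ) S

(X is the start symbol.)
A non-terminal is nullable if it can derive ε (the empty string): either it has an ε-production, or it has a production whose right-hand side consists entirely of nullable non-terminals.

ε-productions: B → ε
So B is immediately nullable.
No further non-terminal can be added: every production for the remaining non-terminals contains a terminal or a non-nullable non-terminal.
Nullable = { 'B' }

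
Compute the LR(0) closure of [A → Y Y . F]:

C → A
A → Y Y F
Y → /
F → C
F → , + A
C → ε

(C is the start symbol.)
Start with: [A → Y Y . F]
  [A → Y Y . F] has the dot before F: add [F → . C], [F → . , + A]
  [F → . C] has the dot before C: add [C → . A], [C → .]
  [C → . A] has the dot before A: add [A → . Y Y F]
  [A → . Y Y F] has the dot before Y: add [Y → . /]
No further items can be added.

CLOSURE = { [A → . Y Y F], [A → Y Y . F], [C → . A], [C → .], [F → . , + A], [F → . C], [Y → . /] }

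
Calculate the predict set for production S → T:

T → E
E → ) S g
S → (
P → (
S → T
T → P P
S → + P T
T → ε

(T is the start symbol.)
{ '(', ')', 'g' }

PREDICT(S → T) = (FIRST(RHS) \ {ε}) ∪ (FOLLOW(S) if ε ∈ FIRST(RHS), i.e. RHS ⇒* ε)
FIRST(T) = { '(', ')', ε }
FIRST(T) = { '(', ')', ε }
ε ∈ FIRST(T) (the right-hand side is nullable), so add FOLLOW(S) = { 'g' }
PREDICT(S → T) = { '(', ')', 'g' }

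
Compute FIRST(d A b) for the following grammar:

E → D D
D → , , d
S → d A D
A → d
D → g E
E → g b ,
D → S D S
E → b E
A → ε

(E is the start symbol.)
{ 'd' }

To compute FIRST(d A b), process the symbols left to right:
Symbol d is a terminal. Add 'd' and stop.
FIRST(d A b) = { 'd' }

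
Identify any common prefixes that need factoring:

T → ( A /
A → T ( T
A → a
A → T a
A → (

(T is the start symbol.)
Left-factoring is needed when two productions for the same non-terminal
share a common prefix on the right-hand side.

Productions for A:
  A → T ( T
  A → a
  A → T a
  A → (

Found common prefix 'T' in productions for A

Answer: Yes, A has productions with common prefix 'T'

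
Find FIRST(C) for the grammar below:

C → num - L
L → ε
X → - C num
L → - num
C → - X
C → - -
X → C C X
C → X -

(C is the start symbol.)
{ '-', 'num' }

FIRST sets of the other non-terminals involved (by the same procedure, iterated to a fixed point):
  FIRST(X) = { '-', 'num' }

From C → num - L:
  - num is a terminal: add 'num' and stop
From C → - X:
  - '-' is a terminal: add '-' and stop
From C → - -:
  - '-' is a terminal: add '-' and stop
From C → X -:
  - X is a non-terminal: add FIRST(X) \ {ε} = { '-', 'num' }
    X is not nullable, so stop

Collecting: FIRST(C) = { '-', 'num' }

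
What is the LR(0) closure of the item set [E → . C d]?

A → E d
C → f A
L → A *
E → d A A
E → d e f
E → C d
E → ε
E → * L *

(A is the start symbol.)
Start with: [E → . C d]
  [E → . C d] has the dot before C: add [C → . f A]
No further items can be added.

CLOSURE = { [C → . f A], [E → . C d] }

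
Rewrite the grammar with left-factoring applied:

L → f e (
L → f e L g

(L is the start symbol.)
L → f e L'
L' → (
L' → L g

Left-factoring transforms A → αβ₁ | αβ₂ into A → αA' and A' → β₁ | β₂
(α is the longest common prefix among the alternatives). Repeat until
no nonterminal has two alternatives with a common prefix.

Round 1: L has alternatives sharing prefix 'f e'. Introduce L': L → f e L'
  Add: L' → (
  Add: L' → L g

No remaining common prefixes — done.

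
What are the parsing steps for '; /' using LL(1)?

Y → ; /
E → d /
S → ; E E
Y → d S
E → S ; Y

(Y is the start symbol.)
LL(1) parsing maintains a stack (initially the start symbol over $) and the input. At each step: if the stack top is a terminal, match it against the current input token; if it is a non-terminal N, replace it with the RHS of M[N, lookahead] (the unique production whose predict set contains the lookahead).

Stack is shown with the top on the left.

Stack  Input  Action
--------------------
Y $    ; / $  output Y → ; /
; / $  ; / $  match ';'
/ $    / $    match '/'
$      $      accept

The string is accepted.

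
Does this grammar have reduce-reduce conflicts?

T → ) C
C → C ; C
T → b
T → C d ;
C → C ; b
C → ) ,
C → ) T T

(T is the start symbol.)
No reduce-reduce conflicts

A reduce-reduce conflict occurs when an LR(0) state has two complete items [A → α .] and [B → β .] — both call for a reduction, and with no lookahead the parser cannot choose between them.

Augment with T' → T and build the canonical LR(0) collection (I0 = CLOSURE({[T' → . T]}), then GOTO on every symbol after a dot until no new states appear). It has 15 states:
  I0: { [C → . ) ,], [C → . ) T T], [C → . C ; C], [C → . C ; b], [T → . ) C], [T → . C d ;], [T → . b], [T' → . T] }  — shift
  I1: { [C → ) . ,], [C → ) . T T], [C → . ) ,], [C → . ) T T], [C → . C ; C], [C → . C ; b], [T → ) . C], [T → . ) C], [T → . C d ;], [T → . b] }  — shift
  I2: { [C → C . ; C], [C → C . ; b], [T → C . d ;] }  — shift
  I3: { [T' → T .] }  — accept
  I4: { [T → b .] }  — reduce
  I5: { [C → . ) ,], [C → . ) T T], [C → . C ; C], [C → . C ; b], [C → C ; . C], [C → C ; . b] }  — shift
  I6: { [T → C d . ;] }  — shift
  I7: { [T → C d ; .] }  — reduce
  I8: { [C → ) . ,], [C → ) . T T], [C → . ) ,], [C → . ) T T], [C → . C ; C], [C → . C ; b], [T → . ) C], [T → . C d ;], [T → . b] }  — shift
  I9: { [C → C . ; C], [C → C . ; b], [C → C ; C .] }  — shift, reduce
  I10: { [C → C ; b .] }  — reduce
  I11: { [C → ) , .] }  — reduce
  I12: { [C → ) T . T], [C → . ) ,], [C → . ) T T], [C → . C ; C], [C → . C ; b], [T → . ) C], [T → . C d ;], [T → . b] }  — shift
  I13: { [C → ) T T .] }  — reduce
  I14: { [C → C . ; C], [C → C . ; b], [T → ) C .], [T → C . d ;] }  — shift, reduce

No state contains more than one complete item.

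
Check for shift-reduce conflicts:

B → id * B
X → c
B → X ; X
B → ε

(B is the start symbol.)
Yes — I0: [B → .] vs [B → . id * B]; I5: [B → .] vs [B → . id * B]

Augment with B' → B and build the canonical LR(0) collection (I0 = CLOSURE({[B' → . B]}), then GOTO on every symbol after a dot until no new states appear). It has 9 states:
  I0: { [B → . X ; X], [B → . id * B], [B → .], [B' → . B], [X → . c] }  — shift, reduce
  I1: { [B' → B .] }  — accept
  I2: { [B → X . ; X] }  — shift
  I3: { [X → c .] }  — reduce
  I4: { [B → id . * B] }  — shift
  I5: { [B → . X ; X], [B → . id * B], [B → .], [B → id * . B], [X → . c] }  — shift, reduce
  I6: { [B → id * B .] }  — reduce
  I7: { [B → X ; . X], [X → . c] }  — shift
  I8: { [B → X ; X .] }  — reduce

I0 contains reduce item [B → .] and shift items [B → . id * B], [X → . c] — shift-reduce conflict.
I5 contains reduce item [B → .] and shift items [B → . id * B], [X → . c] — shift-reduce conflict.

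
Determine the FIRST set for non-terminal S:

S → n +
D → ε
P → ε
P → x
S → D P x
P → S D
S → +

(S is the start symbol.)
FIRST sets of the other non-terminals involved (by the same procedure, iterated to a fixed point):
  FIRST(D) = { ε }
  FIRST(P) = { '+', 'n', 'x', ε }

From S → n +:
  - n is a terminal: add 'n' and stop
From S → D P x:
  - D is a non-terminal: add FIRST(D) \ {ε} = { }
    D is nullable, so continue to the next symbol
  - P is a non-terminal: add FIRST(P) \ {ε} = { '+', 'n', 'x' }
    P is nullable, so continue to the next symbol
  - x is a terminal: add 'x' and stop
From S → +:
  - '+' is a terminal: add '+' and stop

Collecting: FIRST(S) = { '+', 'n', 'x' }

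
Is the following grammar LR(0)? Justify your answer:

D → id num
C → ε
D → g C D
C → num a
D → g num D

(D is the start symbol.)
No. Shift-reduce conflict between [C → .] and [C → . num a]

Augment with D' → D and build the canonical LR(0) collection (I0 = CLOSURE({[D' → . D]}), then GOTO on every symbol after a dot until no new states appear). It has 10 states:
  I0: { [D → . g C D], [D → . g num D], [D → . id num], [D' → . D] }  — shift
  I1: { [D' → D .] }  — accept
  I2: { [C → . num a], [C → .], [D → g . C D], [D → g . num D] }  — shift, reduce
  I3: { [D → id . num] }  — shift
  I4: { [D → id num .] }  — reduce
  I5: { [D → . g C D], [D → . g num D], [D → . id num], [D → g C . D] }  — shift
  I6: { [C → num . a], [D → . g C D], [D → . g num D], [D → . id num], [D → g num . D] }  — shift
  I7: { [D → g num D .] }  — reduce
  I8: { [C → num a .] }  — reduce
  I9: { [D → g C D .] }  — reduce

Conflict in state I2:
  Shift-reduce conflict between [C → .] and [C → . num a]
So the grammar is NOT LR(0).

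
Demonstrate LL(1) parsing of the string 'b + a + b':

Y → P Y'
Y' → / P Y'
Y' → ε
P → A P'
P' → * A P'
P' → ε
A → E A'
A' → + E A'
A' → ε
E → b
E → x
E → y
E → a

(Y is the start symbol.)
LL(1) parsing maintains a stack (initially the start symbol over $) and the input. At each step: if the stack top is a terminal, match it against the current input token; if it is a non-terminal N, replace it with the RHS of M[N, lookahead] (the unique production whose predict set contains the lookahead).

Stack is shown with the top on the left.

Stack           Input        Action
-----------------------------------
Y $             b + a + b $  output Y → P Y'
P Y' $          b + a + b $  output P → A P'
A P' Y' $       b + a + b $  output A → E A'
E A' P' Y' $    b + a + b $  output E → b
b A' P' Y' $    b + a + b $  match 'b'
A' P' Y' $      + a + b $    output A' → + E A'
+ E A' P' Y' $  + a + b $    match '+'
E A' P' Y' $    a + b $      output E → a
a A' P' Y' $    a + b $      match 'a'
A' P' Y' $      + b $        output A' → + E A'
+ E A' P' Y' $  + b $        match '+'
E A' P' Y' $    b $          output E → b
b A' P' Y' $    b $          match 'b'
A' P' Y' $      $            output A' → ε
P' Y' $         $            output P' → ε
Y' $            $            output Y' → ε
$               $            accept

The string is accepted.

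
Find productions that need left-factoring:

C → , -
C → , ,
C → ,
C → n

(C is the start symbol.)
Yes, C has productions with common prefix ','

Left-factoring is needed when two productions for the same non-terminal
share a common prefix on the right-hand side.

Productions for C:
  C → , -
  C → , ,
  C → ,
  C → n

Found common prefix ',' in productions for C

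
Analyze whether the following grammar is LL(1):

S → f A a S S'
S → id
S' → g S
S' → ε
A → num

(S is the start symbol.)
A grammar is LL(1) if for each non-terminal N with multiple productions, the predict sets of those productions are pairwise disjoint, where PREDICT(N → α) = (FIRST(α) \ {ε}) ∪ (FOLLOW(N) if α ⇒* ε).

Relevant sets:
  FOLLOW(S') = { $, 'g' }

For S:
  PREDICT(S → f A a S S') = { 'f' }
  PREDICT(S → id) = { 'id' }
For S':
  PREDICT(S' → g S) = { 'g' }
  PREDICT(S' → ε) = { $, 'g' }
A has a single production, so nothing to check there.

Conflict found: Predict set conflict for S': { 'g' }
The grammar is NOT LL(1).

Answer: No. Predict set conflict for S': { 'g' }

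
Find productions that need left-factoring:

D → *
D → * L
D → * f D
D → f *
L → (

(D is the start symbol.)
Left-factoring is needed when two productions for the same non-terminal
share a common prefix on the right-hand side.

Productions for D:
  D → *
  D → * L
  D → * f D
  D → f *

Found common prefix '*' in productions for D

Answer: Yes, D has productions with common prefix '*'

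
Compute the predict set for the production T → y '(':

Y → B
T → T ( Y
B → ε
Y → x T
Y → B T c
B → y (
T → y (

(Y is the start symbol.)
PREDICT(T → y '(') = (FIRST(RHS) \ {ε}) ∪ (FOLLOW(T) if ε ∈ FIRST(RHS), i.e. RHS ⇒* ε)
FIRST(y '(') = { 'y' }
ε ∉ FIRST(y '('), so FOLLOW(T) is not added.
PREDICT(T → y '(') = { 'y' }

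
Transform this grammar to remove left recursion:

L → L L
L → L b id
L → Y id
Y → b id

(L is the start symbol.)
L is directly left-recursive. The standard transformation for
  A → A α₁ | ... | A α_m | β₁ | ... | β_n
is
  A  → β₁ A' | ... | β_n A'
  A' → α₁ A' | ... | α_m A' | ε

L → Y id becomes L → Y id L'
L → L L becomes L' → L L'
L → L b id becomes L' → b id L'
Add L' → ε

Productions for other non-terminals are unchanged:
  Y → b id

Resulting grammar:
L → Y id L'
L' → L L'
L' → b id L'
L' → ε
Y → b id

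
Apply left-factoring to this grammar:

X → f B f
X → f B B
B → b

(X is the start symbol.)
X → f B X'
X' → f
X' → B
B → b

Left-factoring transforms A → αβ₁ | αβ₂ into A → αA' and A' → β₁ | β₂
(α is the longest common prefix among the alternatives). Repeat until
no nonterminal has two alternatives with a common prefix.

Round 1: X has alternatives sharing prefix 'f B'. Introduce X': X → f B X'
  Add: X' → f
  Add: X' → B

No remaining common prefixes — done.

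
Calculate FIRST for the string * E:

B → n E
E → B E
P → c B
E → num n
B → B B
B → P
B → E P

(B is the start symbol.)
{ '*' }

To compute FIRST(* E), process the symbols left to right:
Symbol * is a terminal. Add '*' and stop.
FIRST(* E) = { '*' }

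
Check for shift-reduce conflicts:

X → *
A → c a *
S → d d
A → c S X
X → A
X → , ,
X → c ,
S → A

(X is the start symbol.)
No shift-reduce conflicts

A shift-reduce conflict occurs when an LR(0) state has both:
  - a complete (reduce) item [A → α .] (dot at the end), and
  - a shift item [B → β . c γ] (dot before a terminal).

Augment with X' → X and build the canonical LR(0) collection (I0 = CLOSURE({[X' → . X]}), then GOTO on every symbol after a dot until no new states appear). It has 16 states:
  I0: { [A → . c S X], [A → . c a *], [X → . *], [X → . , ,], [X → . A], [X → . c ,], [X' → . X] }  — shift
  I1: { [X → * .] }  — reduce
  I2: { [X → , . ,] }  — shift
  I3: { [X → A .] }  — reduce
  I4: { [X' → X .] }  — accept
  I5: { [A → . c S X], [A → . c a *], [A → c . S X], [A → c . a *], [S → . A], [S → . d d], [X → c . ,] }  — shift
  I6: { [X → c , .] }  — reduce
  I7: { [S → A .] }  — reduce
  I8: { [A → . c S X], [A → . c a *], [A → c S . X], [X → . *], [X → . , ,], [X → . A], [X → . c ,] }  — shift
  I9: { [A → c a . *] }  — shift
  I10: { [A → . c S X], [A → . c a *], [A → c . S X], [A → c . a *], [S → . A], [S → . d d] }  — shift
  I11: { [S → d . d] }  — shift
  I12: { [S → d d .] }  — reduce
  I13: { [A → c a * .] }  — reduce
  I14: { [A → c S X .] }  — reduce
  I15: { [X → , , .] }  — reduce

No state contains both a complete item and a shift item.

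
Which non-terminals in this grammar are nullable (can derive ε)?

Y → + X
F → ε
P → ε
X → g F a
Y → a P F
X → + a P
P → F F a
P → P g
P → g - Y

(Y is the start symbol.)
{ 'F', 'P' }

ε-productions: F → ε, P → ε
So F, P are immediately nullable.
No further non-terminal can be added: every production for the remaining non-terminals contains a terminal or a non-nullable non-terminal.
Nullable = { 'F', 'P' }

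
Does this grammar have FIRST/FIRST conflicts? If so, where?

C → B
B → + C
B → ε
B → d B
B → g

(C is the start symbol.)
Productions for B:
  B → + C: FIRST = { '+' }
  B → ε: FIRST = { ε }
  B → d B: FIRST = { 'd' }
  B → g: FIRST = { 'g' }
C has only one production, so no FIRST/FIRST conflict is possible there.

All alternatives of each non-terminal have pairwise disjoint FIRST sets.

Answer: No FIRST/FIRST conflicts.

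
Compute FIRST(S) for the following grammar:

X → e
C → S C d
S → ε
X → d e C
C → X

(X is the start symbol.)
To compute FIRST(S), examine every production with S on the left-hand side, reading each right-hand side left to right until a non-nullable symbol is reached.

From S → ε:
  - ε-production, so ε ∈ FIRST(S)

Collecting: FIRST(S) = { ε }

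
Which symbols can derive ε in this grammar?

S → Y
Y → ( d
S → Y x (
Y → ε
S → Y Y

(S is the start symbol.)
A non-terminal is nullable if it can derive ε (the empty string): either it has an ε-production, or it has a production whose right-hand side consists entirely of nullable non-terminals.

ε-productions: Y → ε
So Y is immediately nullable.
S → Y: every symbol on the right is nullable, so S is nullable too.
Every non-terminal is now nullable.
Nullable = { 'S', 'Y' }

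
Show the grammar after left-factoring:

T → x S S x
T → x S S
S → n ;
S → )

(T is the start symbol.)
Left-factoring transforms A → αβ₁ | αβ₂ into A → αA' and A' → β₁ | β₂
(α is the longest common prefix among the alternatives). Repeat until
no nonterminal has two alternatives with a common prefix.

Round 1: T has alternatives sharing prefix 'x S S'. Introduce T': T → x S S T'
  Add: T' → x
  Add: T' → ε

No remaining common prefixes — done.

Resulting grammar:
T → x S S T'
T' → x
T' → ε
S → n ;
S → )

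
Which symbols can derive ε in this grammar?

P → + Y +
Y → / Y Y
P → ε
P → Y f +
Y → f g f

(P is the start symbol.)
A non-terminal is nullable if it can derive ε (the empty string): either it has an ε-production, or it has a production whose right-hand side consists entirely of nullable non-terminals.

ε-productions: P → ε
So P is immediately nullable.
No further non-terminal can be added: every production for the remaining non-terminals contains a terminal or a non-nullable non-terminal.
Nullable = { 'P' }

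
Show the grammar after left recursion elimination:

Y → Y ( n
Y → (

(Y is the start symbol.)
Y → ( Y'
Y' → ( n Y'
Y' → ε

Y is directly left-recursive. The standard transformation for
  A → A α₁ | ... | A α_m | β₁ | ... | β_n
is
  A  → β₁ A' | ... | β_n A'
  A' → α₁ A' | ... | α_m A' | ε

Y → ( becomes Y → ( Y'
Y → Y ( n becomes Y' → ( n Y'
Add Y' → ε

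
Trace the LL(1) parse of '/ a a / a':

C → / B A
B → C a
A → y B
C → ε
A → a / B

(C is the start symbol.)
LL(1) parsing maintains a stack (initially the start symbol over $) and the input. At each step: if the stack top is a terminal, match it against the current input token; if it is a non-terminal N, replace it with the RHS of M[N, lookahead] (the unique production whose predict set contains the lookahead).

Stack is shown with the top on the left.

Stack    Input        Action
----------------------------
C $      / a a / a $  output C → / B A
/ B A $  / a a / a $  match '/'
B A $    a a / a $    output B → C a
C a A $  a a / a $    output C → ε
a A $    a a / a $    match 'a'
A $      a / a $      output A → a / B
a / B $  a / a $      match 'a'
/ B $    / a $        match '/'
B $      a $          output B → C a
C a $    a $          output C → ε
a $      a $          match 'a'
$        $            accept

The string is accepted.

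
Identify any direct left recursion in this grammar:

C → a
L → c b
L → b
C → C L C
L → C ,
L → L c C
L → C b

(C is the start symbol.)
Direct left recursion occurs when N → N α for some non-terminal N (the right-hand side begins with the left-hand side itself).

C → a: starts with a
L → c b: starts with c
L → b: starts with b
C → C L C: LEFT RECURSIVE (starts with C)
L → C ,: starts with C
L → L c C: LEFT RECURSIVE (starts with L)
L → C b: starts with C

The grammar has direct left recursion on: C, L.

Answer: Yes, C, L are left-recursive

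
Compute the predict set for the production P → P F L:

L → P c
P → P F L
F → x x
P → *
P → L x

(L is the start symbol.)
PREDICT(P → P F L) = (FIRST(RHS) \ {ε}) ∪ (FOLLOW(P) if ε ∈ FIRST(RHS), i.e. RHS ⇒* ε)
FIRST(P) = { '*' }
FIRST(P F L) = { '*' }
ε ∉ FIRST(P F L), so FOLLOW(P) is not added.
PREDICT(P → P F L) = { '*' }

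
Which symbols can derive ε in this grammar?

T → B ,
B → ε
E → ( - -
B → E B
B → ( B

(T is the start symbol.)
{ 'B' }

ε-productions: B → ε
So B is immediately nullable.
No further non-terminal can be added: every production for the remaining non-terminals contains a terminal or a non-nullable non-terminal.
Nullable = { 'B' }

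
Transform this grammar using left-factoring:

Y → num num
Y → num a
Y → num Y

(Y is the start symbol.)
Left-factoring transforms A → αβ₁ | αβ₂ into A → αA' and A' → β₁ | β₂
(α is the longest common prefix among the alternatives). Repeat until
no nonterminal has two alternatives with a common prefix.

Round 1: Y has alternatives sharing prefix 'num'. Introduce Y': Y → num Y'
  Add: Y' → num
  Add: Y' → a
  Add: Y' → Y

No remaining common prefixes — done.

Resulting grammar:
Y → num Y'
Y' → num
Y' → a
Y' → Y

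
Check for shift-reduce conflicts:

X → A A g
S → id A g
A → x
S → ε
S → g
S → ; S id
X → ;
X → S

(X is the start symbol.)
A shift-reduce conflict occurs when an LR(0) state has both:
  - a complete (reduce) item [A → α .] (dot at the end), and
  - a shift item [B → β . c γ] (dot before a terminal).

Augment with X' → X and build the canonical LR(0) collection (I0 = CLOSURE({[X' → . X]}), then GOTO on every symbol after a dot until no new states appear). It has 15 states:
  I0: { [A → . x], [S → . ; S id], [S → . g], [S → . id A g], [S → .], [X → . ;], [X → . A A g], [X → . S], [X' → . X] }  — shift, reduce
  I1: { [S → . ; S id], [S → . g], [S → . id A g], [S → .], [S → ; . S id], [X → ; .] }  — shift, 2 reduces
  I2: { [A → . x], [X → A . A g] }  — shift
  I3: { [X → S .] }  — reduce
  I4: { [X' → X .] }  — accept
  I5: { [S → g .] }  — reduce
  I6: { [A → . x], [S → id . A g] }  — shift
  I7: { [A → x .] }  — reduce
  I8: { [S → id A . g] }  — shift
  I9: { [S → id A g .] }  — reduce
  I10: { [X → A A . g] }  — shift
  I11: { [X → A A g .] }  — reduce
  I12: { [S → . ; S id], [S → . g], [S → . id A g], [S → .], [S → ; . S id] }  — shift, reduce
  I13: { [S → ; S . id] }  — shift
  I14: { [S → ; S id .] }  — reduce

I0 contains reduce item [S → .] and shift items [A → . x], [S → . ; S id], [S → . g], [S → . id A g], [X → . ;] — shift-reduce conflict.
I1 contains reduce items [S → .], [X → ; .] and shift items [S → . ; S id], [S → . g], [S → . id A g] — shift-reduce conflict.
I12 contains reduce item [S → .] and shift items [S → . ; S id], [S → . g], [S → . id A g] — shift-reduce conflict.

Answer: Yes — I0: [S → .] vs [A → . x]; I1: [S → .] vs [S → . ; S id]; I12: [S → .] vs [S → . ; S id]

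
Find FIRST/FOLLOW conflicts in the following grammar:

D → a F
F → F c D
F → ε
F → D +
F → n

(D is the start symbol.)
A FIRST/FOLLOW conflict occurs when a non-terminal N has a nullable alternative N → β (β ⇒* ε) and another alternative N → α with FIRST(α) ∩ FOLLOW(N) ≠ ∅: on such a lookahead the parser cannot decide between expanding α and letting N vanish via β.

Nullable non-terminals: F.
FIRST sets used below: FIRST(F) = { 'a', 'c', 'n', ε }, FIRST(D) = { 'a' }

F: nullable alternative(s) F → ε; FOLLOW(F) = { $, '+', 'c' }
  F → F c D: FIRST \ {ε} = { 'a', 'c', 'n' } — overlaps FOLLOW(F) on { 'c' }: CONFLICT
  F → ε: FIRST \ {ε} = { } — this is the only nullable alternative, skip
  F → D +: FIRST \ {ε} = { 'a' } — disjoint from FOLLOW(F)
  F → n: FIRST \ {ε} = { 'n' } — disjoint from FOLLOW(F)

D has no nullable alternative, so no FIRST/FOLLOW check is needed there.

So the grammar has 1 FIRST/FOLLOW conflict (marked CONFLICT above).

Answer: Yes. F → F c D with FOLLOW(F) on { 'c' }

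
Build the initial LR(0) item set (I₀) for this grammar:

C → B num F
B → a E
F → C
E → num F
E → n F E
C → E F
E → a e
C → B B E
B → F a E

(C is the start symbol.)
First, augment the grammar with C' → C
I₀ = CLOSURE({ [C' → . C] }):
  [C' → . C] has the dot before C: add [C → . B num F], [C → . E F], [C → . B B E]
  [C → . B num F] has the dot before B: add [B → . a E], [B → . F a E]
  [C → . E F] has the dot before E: add [E → . num F], [E → . n F E], [E → . a e]
  [B → . F a E] has the dot before F: add [F → . C]
No further items can be added.

I₀ = { [B → . F a E], [B → . a E], [C → . B B E], [C → . B num F], [C → . E F], [C' → . C], [E → . a e], [E → . n F E], [E → . num F], [F → . C] }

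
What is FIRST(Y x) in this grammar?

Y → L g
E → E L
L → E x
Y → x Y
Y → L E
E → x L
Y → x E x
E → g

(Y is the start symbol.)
{ 'g', 'x' }

FIRST sets of the non-terminals involved (from the grammar, by fixed-point iteration):
  FIRST(Y) = { 'g', 'x' }

To compute FIRST(Y x), process the symbols left to right:
Symbol Y is a non-terminal. Add FIRST(Y) \ {ε} = { 'g', 'x' }
Y is not nullable (ε ∉ FIRST(Y)), so stop here.
FIRST(Y x) = { 'g', 'x' }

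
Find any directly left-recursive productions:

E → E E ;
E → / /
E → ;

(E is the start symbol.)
E → E E ;: LEFT RECURSIVE (starts with E)
E → / /: starts with '/'
E → ;: starts with ';'

The grammar has direct left recursion on: E.

Answer: Yes, E is left-recursive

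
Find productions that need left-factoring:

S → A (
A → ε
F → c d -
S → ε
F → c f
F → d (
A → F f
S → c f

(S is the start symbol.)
Left-factoring is needed when two productions for the same non-terminal
share a common prefix on the right-hand side.

Productions for S:
  S → A (
  S → ε
  S → c f
Productions for A:
  A → ε
  A → F f
Productions for F:
  F → c d -
  F → c f
  F → d (

Found common prefix 'c' in productions for F

Answer: Yes, F has productions with common prefix 'c'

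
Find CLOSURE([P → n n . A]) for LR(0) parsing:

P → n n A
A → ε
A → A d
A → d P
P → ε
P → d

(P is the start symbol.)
{ [A → . A d], [A → . d P], [A → .], [P → n n . A] }

To compute CLOSURE, for each item [A → α.Bβ] where B is a non-terminal, add [B → .γ] for all productions B → γ; repeat for the newly added items until nothing changes.

Start with: [P → n n . A]
  [P → n n . A] has the dot before A: add [A → .], [A → . A d], [A → . d P]
No further items can be added.

CLOSURE = { [A → . A d], [A → . d P], [A → .], [P → n n . A] }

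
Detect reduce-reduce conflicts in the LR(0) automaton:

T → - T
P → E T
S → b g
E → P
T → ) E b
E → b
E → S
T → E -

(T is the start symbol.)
A reduce-reduce conflict occurs when an LR(0) state has two complete items [A → α .] and [B → β .] — both call for a reduction, and with no lookahead the parser cannot choose between them.

Augment with T' → T and build the canonical LR(0) collection (I0 = CLOSURE({[T' → . T]}), then GOTO on every symbol after a dot until no new states appear). It has 14 states:
  I0: { [E → . P], [E → . S], [E → . b], [P → . E T], [S → . b g], [T → . ) E b], [T → . - T], [T → . E -], [T' → . T] }  — shift
  I1: { [E → . P], [E → . S], [E → . b], [P → . E T], [S → . b g], [T → ) . E b] }  — shift
  I2: { [E → . P], [E → . S], [E → . b], [P → . E T], [S → . b g], [T → - . T], [T → . ) E b], [T → . - T], [T → . E -] }  — shift
  I3: { [E → . P], [E → . S], [E → . b], [P → . E T], [P → E . T], [S → . b g], [T → . ) E b], [T → . - T], [T → . E -], [T → E . -] }  — shift
  I4: { [E → P .] }  — reduce
  I5: { [E → S .] }  — reduce
  I6: { [T' → T .] }  — accept
  I7: { [E → b .], [S → b . g] }  — shift, reduce
  I8: { [S → b g .] }  — reduce
  I9: { [E → . P], [E → . S], [E → . b], [P → . E T], [S → . b g], [T → - . T], [T → . ) E b], [T → . - T], [T → . E -], [T → E - .] }  — shift, reduce
  I10: { [P → E T .] }  — reduce
  I11: { [T → - T .] }  — reduce
  I12: { [E → . P], [E → . S], [E → . b], [P → . E T], [P → E . T], [S → . b g], [T → ) E . b], [T → . ) E b], [T → . - T], [T → . E -] }  — shift
  I13: { [E → b .], [S → b . g], [T → ) E b .] }  — shift, 2 reduces

I13 contains complete items [E → b .], [T → ) E b .] — reduce-reduce conflict.

Answer: Yes — I13: [E → b .] vs [T → ) E b .]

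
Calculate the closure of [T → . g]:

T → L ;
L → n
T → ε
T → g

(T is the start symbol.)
To compute CLOSURE, for each item [A → α.Bβ] where B is a non-terminal, add [B → .γ] for all productions B → γ; repeat for the newly added items until nothing changes.

Start with: [T → . g]
The dot precedes the terminal g, so nothing is added.

CLOSURE = { [T → . g] }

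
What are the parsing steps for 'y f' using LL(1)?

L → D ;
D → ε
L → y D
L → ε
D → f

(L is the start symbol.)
LL(1) parsing maintains a stack (initially the start symbol over $) and the input. At each step: if the stack top is a terminal, match it against the current input token; if it is a non-terminal N, replace it with the RHS of M[N, lookahead] (the unique production whose predict set contains the lookahead).

Stack is shown with the top on the left.

Stack  Input  Action
--------------------
L $    y f $  output L → y D
y D $  y f $  match 'y'
D $    f $    output D → f
f $    f $    match 'f'
$      $      accept

The string is accepted.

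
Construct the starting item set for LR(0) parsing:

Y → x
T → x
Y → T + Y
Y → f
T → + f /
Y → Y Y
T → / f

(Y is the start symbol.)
First, augment the grammar with Y' → Y
I₀ = CLOSURE({ [Y' → . Y] }):
  [Y' → . Y] has the dot before Y: add [Y → . x], [Y → . T + Y], [Y → . f], [Y → . Y Y]
  [Y → . T + Y] has the dot before T: add [T → . x], [T → . + f /], [T → . / f]
No further items can be added.

I₀ = { [T → . + f /], [T → . / f], [T → . x], [Y → . T + Y], [Y → . Y Y], [Y → . f], [Y → . x], [Y' → . Y] }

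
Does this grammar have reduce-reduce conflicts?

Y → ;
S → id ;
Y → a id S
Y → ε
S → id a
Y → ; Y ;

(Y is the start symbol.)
Augment with Y' → Y and build the canonical LR(0) collection (I0 = CLOSURE({[Y' → . Y]}), then GOTO on every symbol after a dot until no new states appear). It has 11 states:
  I0: { [Y → . ; Y ;], [Y → . ;], [Y → . a id S], [Y → .], [Y' → . Y] }  — shift, reduce
  I1: { [Y → . ; Y ;], [Y → . ;], [Y → . a id S], [Y → .], [Y → ; . Y ;], [Y → ; .] }  — shift, 2 reduces
  I2: { [Y' → Y .] }  — accept
  I3: { [Y → a . id S] }  — shift
  I4: { [S → . id ;], [S → . id a], [Y → a id . S] }  — shift
  I5: { [Y → a id S .] }  — reduce
  I6: { [S → id . ;], [S → id . a] }  — shift
  I7: { [S → id ; .] }  — reduce
  I8: { [S → id a .] }  — reduce
  I9: { [Y → ; Y . ;] }  — shift
  I10: { [Y → ; Y ; .] }  — reduce

I1 contains complete items [Y → .], [Y → ; .] — reduce-reduce conflict.

Answer: Yes — I1: [Y → .] vs [Y → ; .]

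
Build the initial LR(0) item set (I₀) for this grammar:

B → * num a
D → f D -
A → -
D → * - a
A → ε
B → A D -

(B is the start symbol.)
{ [A → . -], [A → .], [B → . * num a], [B → . A D -], [B' → . B] }

First, augment the grammar with B' → B
I₀ = CLOSURE({ [B' → . B] }):
  [B' → . B] has the dot before B: add [B → . * num a], [B → . A D -]
  [B → . A D -] has the dot before A: add [A → . -], [A → .]
No further items can be added.

I₀ = { [A → . -], [A → .], [B → . * num a], [B → . A D -], [B' → . B] }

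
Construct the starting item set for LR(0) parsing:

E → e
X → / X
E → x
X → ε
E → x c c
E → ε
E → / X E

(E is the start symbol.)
First, augment the grammar with E' → E
I₀ = CLOSURE({ [E' → . E] }):
  [E' → . E] has the dot before E: add [E → . e], [E → . x], [E → . x c c], [E → .], [E → . / X E]
No further items can be added.

I₀ = { [E → . / X E], [E → . e], [E → . x c c], [E → . x], [E → .], [E' → . E] }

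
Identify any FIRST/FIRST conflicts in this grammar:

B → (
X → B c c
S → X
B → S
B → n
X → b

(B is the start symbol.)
A FIRST/FIRST conflict occurs when two productions N → α and N → β for the same non-terminal have FIRST(α) ∩ FIRST(β) ≠ ∅ (with ε ∈ FIRST of a nullable right-hand side, so two nullable alternatives also conflict).

FIRST sets of the non-terminals at (or reachable through a nullable prefix from) the front of some alternative:
  FIRST(S) = { '(', 'b', 'n' }
  FIRST(B) = { '(', 'b', 'n' }

Productions for B:
  B → (: FIRST = { '(' }
  B → S: FIRST = { '(', 'b', 'n' }
  B → n: FIRST = { 'n' }
Productions for X:
  X → B c c: FIRST = { '(', 'b', 'n' }
  X → b: FIRST = { 'b' }
S has only one production, so no FIRST/FIRST conflict is possible there.

Conflict for B: B → ( and B → S
  Overlap: { '(' }
Conflict for B: B → S and B → n
  Overlap: { 'n' }
Conflict for X: X → B c c and X → b
  Overlap: { 'b' }

Answer: Yes. B → '(' / B → S on { '(' }; B → S / B → n on { 'n' }; X → B c c / X → b on { 'b' }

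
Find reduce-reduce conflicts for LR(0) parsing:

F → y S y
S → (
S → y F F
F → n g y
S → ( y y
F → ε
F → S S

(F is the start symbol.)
Yes — I9: [F → .] vs [F → y S y .]

A reduce-reduce conflict occurs when an LR(0) state has two complete items [A → α .] and [B → β .] — both call for a reduction, and with no lookahead the parser cannot choose between them.

Augment with F' → F and build the canonical LR(0) collection (I0 = CLOSURE({[F' → . F]}), then GOTO on every symbol after a dot until no new states appear). It has 16 states:
  I0: { [F → . S S], [F → . n g y], [F → . y S y], [F → .], [F' → . F], [S → . ( y y], [S → . (], [S → . y F F] }  — shift, reduce
  I1: { [S → ( . y y], [S → ( .] }  — shift, reduce
  I2: { [F' → F .] }  — accept
  I3: { [F → S . S], [S → . ( y y], [S → . (], [S → . y F F] }  — shift
  I4: { [F → n . g y] }  — shift
  I5: { [F → . S S], [F → . n g y], [F → . y S y], [F → .], [F → y . S y], [S → . ( y y], [S → . (], [S → . y F F], [S → y . F F] }  — shift, reduce
  I6: { [F → . S S], [F → . n g y], [F → . y S y], [F → .], [S → . ( y y], [S → . (], [S → . y F F], [S → y F . F] }  — shift, reduce
  I7: { [F → S . S], [F → y S . y], [S → . ( y y], [S → . (], [S → . y F F] }  — shift
  I8: { [F → S S .] }  — reduce
  I9: { [F → . S S], [F → . n g y], [F → . y S y], [F → .], [F → y S y .], [S → . ( y y], [S → . (], [S → . y F F], [S → y . F F] }  — shift, 2 reduces
  I10: { [S → y F F .] }  — reduce
  I11: { [F → n g . y] }  — shift
  I12: { [F → n g y .] }  — reduce
  I13: { [F → . S S], [F → . n g y], [F → . y S y], [F → .], [S → . ( y y], [S → . (], [S → . y F F], [S → y . F F] }  — shift, reduce
  I14: { [S → ( y . y] }  — shift
  I15: { [S → ( y y .] }  — reduce

I9 contains complete items [F → .], [F → y S y .] — reduce-reduce conflict.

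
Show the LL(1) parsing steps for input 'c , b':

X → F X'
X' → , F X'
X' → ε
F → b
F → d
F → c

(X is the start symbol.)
Stack is shown with the top on the left.

Stack     Input    Action
-------------------------
X $       c , b $  output X → F X'
F X' $    c , b $  output F → c
c X' $    c , b $  match 'c'
X' $      , b $    output X' → , F X'
, F X' $  , b $    match ','
F X' $    b $      output F → b
b X' $    b $      match 'b'
X' $      $        output X' → ε
$         $        accept

The string is accepted.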